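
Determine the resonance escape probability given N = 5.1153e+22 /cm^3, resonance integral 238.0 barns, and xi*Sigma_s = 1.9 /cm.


p = exp(-N * I * 1e-24 / (xi*Sigma_s))
p = exp(-5.1153e+22 * 238.0 * 1e-24 / 1.9)
p = 0.0016490

0.0016490


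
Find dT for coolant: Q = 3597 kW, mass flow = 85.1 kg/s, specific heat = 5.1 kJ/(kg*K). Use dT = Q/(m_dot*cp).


dT = Q / (m_dot * cp)
dT = 3597 / (85.1 * 5.1)
dT = 8.2878 C

8.2878


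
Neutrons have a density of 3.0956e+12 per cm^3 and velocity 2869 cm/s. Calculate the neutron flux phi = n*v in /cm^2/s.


phi = n * v
phi = 3.0956e+12 * 2869
phi = 8.8813e+15 /cm^2/s

8.8813e+15


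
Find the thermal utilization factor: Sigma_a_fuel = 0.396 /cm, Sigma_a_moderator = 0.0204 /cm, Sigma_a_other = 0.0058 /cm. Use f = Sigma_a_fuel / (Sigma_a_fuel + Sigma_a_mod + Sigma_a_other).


f = Sigma_a_fuel / (Sigma_a_fuel + Sigma_a_mod + Sigma_a_other)
f = 0.396 / (0.396 + 0.0204 + 0.0058)
f = 0.93794

0.93794


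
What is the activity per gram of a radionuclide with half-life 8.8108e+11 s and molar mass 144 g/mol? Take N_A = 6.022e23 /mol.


lambda = ln(2) / t_half = ln(2) / 8.8108e+11 = 7.867018e-13 /s
SA = lambda * N_A / M
SA = 7.867018e-13 * 6.022e23 / 144
SA = 3.2899e+09 Bq/g

3.2899e+09


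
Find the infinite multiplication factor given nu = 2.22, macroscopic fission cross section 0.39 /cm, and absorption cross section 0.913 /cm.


k_inf = nu * Sigma_f / Sigma_a
k_inf = 2.22 * 0.39 / 0.913
k_inf = 0.94830

0.94830


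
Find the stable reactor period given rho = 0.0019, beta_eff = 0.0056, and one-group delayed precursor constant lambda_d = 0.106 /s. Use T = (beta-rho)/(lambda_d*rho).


T = (beta - rho) / (lambda_d * rho)
T = (0.0056 - 0.0019) / (0.106 * 0.0019)
T = 18.371 s

18.371


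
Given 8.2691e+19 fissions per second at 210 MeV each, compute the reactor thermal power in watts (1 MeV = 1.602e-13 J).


P = fission_rate * E_MeV * 1.602e-13
P = 8.2691e+19 * 210 * 1.602e-13
P = 2.7819e+09 W

2.7819e+09


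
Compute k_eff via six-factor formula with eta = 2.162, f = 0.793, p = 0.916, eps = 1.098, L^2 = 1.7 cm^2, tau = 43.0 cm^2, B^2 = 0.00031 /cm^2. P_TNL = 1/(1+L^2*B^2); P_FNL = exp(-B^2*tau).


k_inf = eta*f*p*eps = 2.162*0.793*0.916*1.098 = 1.724355
P_TNL = 1/(1 + L^2*B^2) = 1/(1 + 1.7*0.00031) = 0.9994733
P_FNL = exp(-B^2*tau) = exp(-0.00031*43.0) = 0.9867585
k_eff = k_inf * P_TNL * P_FNL = 1.724355 * 0.9994733 * 0.9867585
k_eff = 1.7006

1.7006


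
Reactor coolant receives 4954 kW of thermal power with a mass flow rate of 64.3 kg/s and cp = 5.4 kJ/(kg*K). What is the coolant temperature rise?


dT = Q / (m_dot * cp)
dT = 4954 / (64.3 * 5.4)
dT = 14.268 C

14.268


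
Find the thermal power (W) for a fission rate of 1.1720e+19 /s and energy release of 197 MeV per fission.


P = fission_rate * E_MeV * 1.602e-13
P = 1.1720e+19 * 197 * 1.602e-13
P = 3.6988e+08 W

3.6988e+08


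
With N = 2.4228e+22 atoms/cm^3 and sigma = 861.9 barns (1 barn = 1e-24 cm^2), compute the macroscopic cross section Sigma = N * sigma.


Sigma = N * sigma_barns * 1e-24
Sigma = 2.4228e+22 * 861.9 * 1e-24
Sigma = 20.882 /cm

20.882


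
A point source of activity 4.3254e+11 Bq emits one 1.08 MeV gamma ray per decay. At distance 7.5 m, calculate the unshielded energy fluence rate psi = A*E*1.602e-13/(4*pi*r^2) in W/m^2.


psi = A * E * 1.602e-13 / (4*pi*r^2)
psi = 4.3254e+11 * 1.08 * 1.602e-13 / (4*pi*7.5^2)
psi = 1.0587e-04 W/m^2

1.0587e-04


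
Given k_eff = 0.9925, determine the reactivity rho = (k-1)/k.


rho = (k_eff - 1) / k_eff
rho = (0.9925 - 1) / 0.9925
rho = -0.0075567

-0.0075567


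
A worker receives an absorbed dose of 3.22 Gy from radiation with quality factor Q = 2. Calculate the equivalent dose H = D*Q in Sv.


H = D * Q
H = 3.22 * 2
H = 6.4400 Sv

6.4400


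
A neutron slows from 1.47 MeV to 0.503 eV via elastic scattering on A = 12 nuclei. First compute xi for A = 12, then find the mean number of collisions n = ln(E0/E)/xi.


xi = 1 + (A-1)^2/(2A)*ln((A-1)/(A+1)) = 0.1577690 (for A = 12)
n = ln(E0/E) / xi
n = ln(1.47e6 / 0.503) / 0.1577690
n = ln(2.922465e+06) / 0.1577690 = 94.365

94.365


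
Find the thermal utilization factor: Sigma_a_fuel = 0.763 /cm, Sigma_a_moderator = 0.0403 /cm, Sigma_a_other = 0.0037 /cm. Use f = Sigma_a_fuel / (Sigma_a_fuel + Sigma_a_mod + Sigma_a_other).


f = Sigma_a_fuel / (Sigma_a_fuel + Sigma_a_mod + Sigma_a_other)
f = 0.763 / (0.763 + 0.0403 + 0.0037)
f = 0.94548

0.94548


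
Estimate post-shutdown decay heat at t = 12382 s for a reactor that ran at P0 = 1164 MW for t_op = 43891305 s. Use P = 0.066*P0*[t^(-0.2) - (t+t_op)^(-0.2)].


P/P0 = 0.066 * [t^(-0.2) - (t + t_op)^(-0.2)]
P/P0 = 0.066 * [12382^(-0.2) - (12382 + 43891305)^(-0.2)]
P/P0 = 0.066 * [0.1518595 - 0.02961419] = 0.008068190
P = 1164 * 0.008068190 = 9.3914 MW

9.3914


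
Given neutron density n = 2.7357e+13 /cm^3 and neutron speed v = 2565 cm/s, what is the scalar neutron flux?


phi = n * v
phi = 2.7357e+13 * 2565
phi = 7.0171e+16 /cm^2/s

7.0171e+16


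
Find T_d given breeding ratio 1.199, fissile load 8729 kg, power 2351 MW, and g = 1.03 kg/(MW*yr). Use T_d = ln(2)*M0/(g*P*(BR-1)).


Breeding gain G = BR - 1 = 1.199 - 1 = 0.199
Fissile production rate = g * P * G = 1.03 * 2351 * 0.199 = 481.88447 kg/yr
T_d = ln(2) * M0 / (g * P * G)
T_d = ln(2) * 8729 / 481.88447 = 12.556 yr

12.556


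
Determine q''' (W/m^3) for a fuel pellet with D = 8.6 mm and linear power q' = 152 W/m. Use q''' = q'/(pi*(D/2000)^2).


r = D / 2 / 1000 = 8.6 / 2 / 1000 = 0.0043 m
q''' = q' / (pi * r^2)
q''' = 152 / (pi * 0.0043^2)
q''' = 2.6167e+06 W/m^3

2.6167e+06


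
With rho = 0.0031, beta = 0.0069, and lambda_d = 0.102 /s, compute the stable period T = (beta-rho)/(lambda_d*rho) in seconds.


T = (beta - rho) / (lambda_d * rho)
T = (0.0069 - 0.0031) / (0.102 * 0.0031)
T = 12.018 s

12.018


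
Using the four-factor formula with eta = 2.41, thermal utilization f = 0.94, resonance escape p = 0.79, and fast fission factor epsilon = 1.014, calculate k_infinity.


k_inf = eta * f * p * epsilon
k_inf = 2.41 * 0.94 * 0.79 * 1.014
k_inf = 1.8147

1.8147


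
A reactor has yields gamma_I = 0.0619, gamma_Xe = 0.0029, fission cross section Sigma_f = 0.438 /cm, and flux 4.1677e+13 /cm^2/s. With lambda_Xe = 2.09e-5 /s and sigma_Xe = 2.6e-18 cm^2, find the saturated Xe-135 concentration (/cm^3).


Xe_eq = (gamma_I + gamma_Xe) * Sigma_f * phi / (lambda_Xe + sigma_Xe * phi)
Numerator = (0.0619 + 0.0029) * 0.438 * 4.1677e+13 = 1.182893e+12
Denominator = 2.09e-5 + 2.6e-18 * 4.1677e+13 = 1.292602e-04
Xe_eq = 1.182893e+12 / 1.292602e-04 = 9.1513e+15 /cm^3

9.1513e+15


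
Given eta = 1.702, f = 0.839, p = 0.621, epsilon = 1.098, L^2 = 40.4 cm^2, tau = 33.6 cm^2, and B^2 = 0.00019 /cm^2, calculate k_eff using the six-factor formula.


k_inf = eta*f*p*eps = 1.702*0.839*0.621*1.098 = 0.9736782
P_TNL = 1/(1 + L^2*B^2) = 1/(1 + 40.4*0.00019) = 0.9923825
P_FNL = exp(-B^2*tau) = exp(-0.00019*33.6) = 0.9936363
k_eff = k_inf * P_TNL * P_FNL = 0.9736782 * 0.9923825 * 0.9936363
k_eff = 0.96011

0.96011


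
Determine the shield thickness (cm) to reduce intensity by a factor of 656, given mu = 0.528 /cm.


x = ln(factor) / mu
x = ln(656) / 0.528
x = 12.284 cm

12.284


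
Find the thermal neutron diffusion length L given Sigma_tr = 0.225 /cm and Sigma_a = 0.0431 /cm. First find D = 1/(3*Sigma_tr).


D = 1 / (3 * Sigma_tr) = 1 / (3 * 0.225) = 1.481481 cm
L = sqrt(D / Sigma_a)
L = sqrt(1.481481 / 0.0431)
L = 5.8629 cm

5.8629


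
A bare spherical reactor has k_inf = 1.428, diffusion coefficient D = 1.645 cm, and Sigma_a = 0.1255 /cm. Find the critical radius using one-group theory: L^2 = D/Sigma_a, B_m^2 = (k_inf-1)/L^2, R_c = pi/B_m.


L^2 = D / Sigma_a = 1.645 / 0.1255 = 13.10757 cm^2
B_m^2 = (k_inf - 1) / L^2 = (1.428 - 1) / 13.10757 = 0.03265289 /cm^2
For a bare sphere: B_g = pi/R, so R_c = pi / sqrt(B_m^2)
R_c = pi / sqrt(0.03265289) = 17.386 cm

17.386


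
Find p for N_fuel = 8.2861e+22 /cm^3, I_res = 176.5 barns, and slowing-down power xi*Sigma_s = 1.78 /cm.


p = exp(-N * I * 1e-24 / (xi*Sigma_s))
p = exp(-8.2861e+22 * 176.5 * 1e-24 / 1.78)
p = 2.7022e-04

2.7022e-04


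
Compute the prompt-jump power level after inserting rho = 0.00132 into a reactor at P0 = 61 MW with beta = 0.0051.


P1/P0 = beta / (beta - rho)
P1/P0 = 0.0051 / (0.0051 - 0.00132) = 1.349206
P1 = 61 * 1.349206 = 82.302 MW

82.302


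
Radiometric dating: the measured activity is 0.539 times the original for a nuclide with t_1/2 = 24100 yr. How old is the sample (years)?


lambda = ln(2) / t_half = ln(2) / 24100 = 2.876129e-05 /yr
t = -ln(A/A0) / lambda
t = -ln(0.539) / 2.876129e-05
t = 21489 yr

21489


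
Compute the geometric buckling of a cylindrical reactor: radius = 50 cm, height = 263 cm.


B^2 = (2.405/R)^2 + (pi/H)^2
B^2 = (2.405/50)^2 + (pi/263)^2
B^2 = 0.0024563 /cm^2

0.0024563


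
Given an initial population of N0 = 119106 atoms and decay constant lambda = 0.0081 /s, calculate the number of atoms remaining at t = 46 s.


N = N0 * exp(-lambda * t)
N = 119106 * exp(-0.0081 * 46)
N = 82057

82057


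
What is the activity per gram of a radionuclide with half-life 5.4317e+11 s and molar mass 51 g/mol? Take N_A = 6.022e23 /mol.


lambda = ln(2) / t_half = ln(2) / 5.4317e+11 = 1.276115e-12 /s
SA = lambda * N_A / M
SA = 1.276115e-12 * 6.022e23 / 51
SA = 1.5068e+10 Bq/g

1.5068e+10


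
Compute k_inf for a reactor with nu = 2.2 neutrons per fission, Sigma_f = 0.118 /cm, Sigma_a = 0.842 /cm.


k_inf = nu * Sigma_f / Sigma_a
k_inf = 2.2 * 0.118 / 0.842
k_inf = 0.30831

0.30831


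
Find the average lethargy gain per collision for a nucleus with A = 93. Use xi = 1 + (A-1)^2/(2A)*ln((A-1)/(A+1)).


xi = 1 + (A-1)^2/(2A) * ln((A-1)/(A+1))
xi = 1 + (93-1)^2/(2*93) * ln((93-1)/(93 +1))
xi = 0.021352

0.021352


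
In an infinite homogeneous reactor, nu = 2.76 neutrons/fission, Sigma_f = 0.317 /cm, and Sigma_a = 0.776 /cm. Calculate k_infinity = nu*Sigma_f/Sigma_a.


k_inf = nu * Sigma_f / Sigma_a
k_inf = 2.76 * 0.317 / 0.776
k_inf = 1.1275

1.1275


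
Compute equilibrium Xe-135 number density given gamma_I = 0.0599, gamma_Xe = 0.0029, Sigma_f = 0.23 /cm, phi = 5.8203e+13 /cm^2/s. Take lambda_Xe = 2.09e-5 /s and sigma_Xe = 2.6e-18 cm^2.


Xe_eq = (gamma_I + gamma_Xe) * Sigma_f * phi / (lambda_Xe + sigma_Xe * phi)
Numerator = (0.0599 + 0.0029) * 0.23 * 5.8203e+13 = 8.406841e+11
Denominator = 2.09e-5 + 2.6e-18 * 5.8203e+13 = 1.722278e-04
Xe_eq = 8.406841e+11 / 1.722278e-04 = 4.8812e+15 /cm^3

4.8812e+15


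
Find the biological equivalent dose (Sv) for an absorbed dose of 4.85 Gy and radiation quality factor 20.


H = D * Q
H = 4.85 * 20
H = 97.000 Sv

97.000


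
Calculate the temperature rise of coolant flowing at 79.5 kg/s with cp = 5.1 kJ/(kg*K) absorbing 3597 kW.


dT = Q / (m_dot * cp)
dT = 3597 / (79.5 * 5.1)
dT = 8.8716 C

8.8716


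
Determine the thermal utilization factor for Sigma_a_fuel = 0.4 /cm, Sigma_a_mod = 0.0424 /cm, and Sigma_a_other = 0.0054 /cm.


f = Sigma_a_fuel / (Sigma_a_fuel + Sigma_a_mod + Sigma_a_other)
f = 0.4 / (0.4 + 0.0424 + 0.0054)
f = 0.89326

0.89326


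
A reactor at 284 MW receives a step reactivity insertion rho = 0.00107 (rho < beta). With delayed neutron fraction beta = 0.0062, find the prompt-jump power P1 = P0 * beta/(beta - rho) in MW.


P1/P0 = beta / (beta - rho)
P1/P0 = 0.0062 / (0.0062 - 0.00107) = 1.208577
P1 = 284 * 1.208577 = 343.24 MW

343.24


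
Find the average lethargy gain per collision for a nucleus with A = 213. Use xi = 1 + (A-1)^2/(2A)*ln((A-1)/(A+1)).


xi = 1 + (A-1)^2/(2A) * ln((A-1)/(A+1))
xi = 1 + (213-1)^2/(2*213) * ln((213-1)/(213 +1))
xi = 0.0093604

0.0093604


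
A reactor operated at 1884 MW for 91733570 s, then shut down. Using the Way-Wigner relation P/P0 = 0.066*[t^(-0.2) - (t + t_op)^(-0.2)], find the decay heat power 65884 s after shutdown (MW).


P/P0 = 0.066 * [t^(-0.2) - (t + t_op)^(-0.2)]
P/P0 = 0.066 * [65884^(-0.2) - (65884 + 91733570)^(-0.2)]
P/P0 = 0.066 * [0.1087036 - 0.02555242] = 0.005487978
P = 1884 * 0.005487978 = 10.339 MW

10.339


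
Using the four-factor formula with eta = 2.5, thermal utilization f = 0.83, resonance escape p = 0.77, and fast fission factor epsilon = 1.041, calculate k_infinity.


k_inf = eta * f * p * epsilon
k_inf = 2.5 * 0.83 * 0.77 * 1.041
k_inf = 1.6633

1.6633


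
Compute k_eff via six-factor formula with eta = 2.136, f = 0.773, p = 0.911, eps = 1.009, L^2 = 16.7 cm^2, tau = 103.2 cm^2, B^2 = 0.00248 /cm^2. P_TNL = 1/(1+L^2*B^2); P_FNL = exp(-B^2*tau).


k_inf = eta*f*p*eps = 2.136*0.773*0.911*1.009 = 1.517715
P_TNL = 1/(1 + L^2*B^2) = 1/(1 + 16.7*0.00248) = 0.9602311
P_FNL = exp(-B^2*tau) = exp(-0.00248*103.2) = 0.7741915
k_eff = k_inf * P_TNL * P_FNL = 1.517715 * 0.9602311 * 0.7741915
k_eff = 1.1283

1.1283


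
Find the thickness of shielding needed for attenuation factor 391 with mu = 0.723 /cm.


x = ln(factor) / mu
x = ln(391) / 0.723
x = 8.2555 cm

8.2555


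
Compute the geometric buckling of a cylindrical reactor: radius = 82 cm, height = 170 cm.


B^2 = (2.405/R)^2 + (pi/H)^2
B^2 = (2.405/82)^2 + (pi/170)^2
B^2 = 0.0012017 /cm^2

0.0012017


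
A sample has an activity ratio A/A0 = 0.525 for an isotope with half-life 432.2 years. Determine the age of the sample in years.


lambda = ln(2) / t_half = ln(2) / 432.2 = 0.001603765 /yr
t = -ln(A/A0) / lambda
t = -ln(0.525) / 0.001603765
t = 401.78 yr

401.78


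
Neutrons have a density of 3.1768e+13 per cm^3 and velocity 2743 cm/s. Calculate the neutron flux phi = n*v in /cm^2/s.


phi = n * v
phi = 3.1768e+13 * 2743
phi = 8.7140e+16 /cm^2/s

8.7140e+16


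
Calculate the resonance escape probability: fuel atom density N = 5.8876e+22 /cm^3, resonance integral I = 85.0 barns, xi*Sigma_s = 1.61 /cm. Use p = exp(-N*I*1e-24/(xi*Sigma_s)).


p = exp(-N * I * 1e-24 / (xi*Sigma_s))
p = exp(-5.8876e+22 * 85.0 * 1e-24 / 1.61)
p = 0.044674

0.044674


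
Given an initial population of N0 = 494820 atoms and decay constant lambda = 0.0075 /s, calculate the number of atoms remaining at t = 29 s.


N = N0 * exp(-lambda * t)
N = 494820 * exp(-0.0075 * 29)
N = 398096

398096


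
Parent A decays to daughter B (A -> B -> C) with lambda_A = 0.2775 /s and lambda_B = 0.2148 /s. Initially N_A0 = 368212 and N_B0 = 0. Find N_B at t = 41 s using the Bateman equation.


N_B(t) = lambda_A * N_A0 / (lambda_B - lambda_A) * [exp(-lambda_A*t) - exp(-lambda_B*t)]
exp(-0.2775*41) = 1.145024e-05; exp(-0.2148*41) = 1.497116e-04
N_B = 0.2775 * 368212 / (0.2148 - 0.2775) * (1.145024e-05 - 1.497116e-04)
N_B = 225.32

225.32


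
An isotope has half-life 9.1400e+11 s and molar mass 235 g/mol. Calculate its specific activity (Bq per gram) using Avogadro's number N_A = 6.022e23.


lambda = ln(2) / t_half = ln(2) / 9.1400e+11 = 7.583667e-13 /s
SA = lambda * N_A / M
SA = 7.583667e-13 * 6.022e23 / 235
SA = 1.9434e+09 Bq/g

1.9434e+09


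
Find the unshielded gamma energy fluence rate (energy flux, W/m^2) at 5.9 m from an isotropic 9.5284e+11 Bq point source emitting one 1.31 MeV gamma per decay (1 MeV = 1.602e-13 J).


psi = A * E * 1.602e-13 / (4*pi*r^2)
psi = 9.5284e+11 * 1.31 * 1.602e-13 / (4*pi*5.9^2)
psi = 4.5713e-04 W/m^2

4.5713e-04


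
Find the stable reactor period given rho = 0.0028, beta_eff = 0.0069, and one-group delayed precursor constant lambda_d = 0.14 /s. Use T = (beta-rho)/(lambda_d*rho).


T = (beta - rho) / (lambda_d * rho)
T = (0.0069 - 0.0028) / (0.14 * 0.0028)
T = 10.459 s

10.459


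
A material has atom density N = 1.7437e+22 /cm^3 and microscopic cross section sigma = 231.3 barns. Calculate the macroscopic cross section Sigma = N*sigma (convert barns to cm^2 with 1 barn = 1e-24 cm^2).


Sigma = N * sigma_barns * 1e-24
Sigma = 1.7437e+22 * 231.3 * 1e-24
Sigma = 4.0332 /cm

4.0332


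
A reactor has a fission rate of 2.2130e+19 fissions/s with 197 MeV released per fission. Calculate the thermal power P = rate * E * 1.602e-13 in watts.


P = fission_rate * E_MeV * 1.602e-13
P = 2.2130e+19 * 197 * 1.602e-13
P = 6.9841e+08 W

6.9841e+08


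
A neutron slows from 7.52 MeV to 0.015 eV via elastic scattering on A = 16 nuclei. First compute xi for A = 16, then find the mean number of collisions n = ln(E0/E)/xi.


xi = 1 + (A-1)^2/(2A)*ln((A-1)/(A+1)) = 0.1199467 (for A = 16)
n = ln(E0/E) / xi
n = ln(7.52e6 / 0.015) / 0.1199467
n = ln(5.013333e+08) / 0.1199467 = 167.01

167.01


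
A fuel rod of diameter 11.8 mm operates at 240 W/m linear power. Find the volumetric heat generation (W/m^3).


r = D / 2 / 1000 = 11.8 / 2 / 1000 = 0.0059 m
q''' = q' / (pi * r^2)
q''' = 240 / (pi * 0.0059^2)
q''' = 2.1946e+06 W/m^3

2.1946e+06


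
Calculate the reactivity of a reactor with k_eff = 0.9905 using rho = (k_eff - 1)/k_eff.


rho = (k_eff - 1) / k_eff
rho = (0.9905 - 1) / 0.9905
rho = -0.0095911

-0.0095911


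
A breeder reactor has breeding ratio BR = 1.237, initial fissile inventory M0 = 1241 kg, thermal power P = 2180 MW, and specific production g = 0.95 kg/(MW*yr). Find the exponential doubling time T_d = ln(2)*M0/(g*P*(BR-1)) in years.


Breeding gain G = BR - 1 = 1.237 - 1 = 0.237
Fissile production rate = g * P * G = 0.95 * 2180 * 0.237 = 490.827 kg/yr
T_d = ln(2) * M0 / (g * P * G)
T_d = ln(2) * 1241 / 490.827 = 1.7525 yr

1.7525


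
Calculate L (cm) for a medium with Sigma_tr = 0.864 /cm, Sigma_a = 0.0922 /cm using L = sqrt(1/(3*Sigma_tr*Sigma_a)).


D = 1 / (3 * Sigma_tr) = 1 / (3 * 0.864) = 0.3858025 cm
L = sqrt(D / Sigma_a)
L = sqrt(0.3858025 / 0.0922)
L = 2.0456 cm

2.0456


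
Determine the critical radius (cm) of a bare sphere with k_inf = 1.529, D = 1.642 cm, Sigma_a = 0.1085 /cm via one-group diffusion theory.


L^2 = D / Sigma_a = 1.642 / 0.1085 = 15.13364 cm^2
B_m^2 = (k_inf - 1) / L^2 = (1.529 - 1) / 15.13364 = 0.03495524 /cm^2
For a bare sphere: B_g = pi/R, so R_c = pi / sqrt(B_m^2)
R_c = pi / sqrt(0.03495524) = 16.803 cm

16.803


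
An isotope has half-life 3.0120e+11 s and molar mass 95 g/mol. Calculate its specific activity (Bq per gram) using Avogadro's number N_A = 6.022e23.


lambda = ln(2) / t_half = ln(2) / 3.0120e+11 = 2.301285e-12 /s
SA = lambda * N_A / M
SA = 2.301285e-12 * 6.022e23 / 95
SA = 1.4588e+10 Bq/g

1.4588e+10


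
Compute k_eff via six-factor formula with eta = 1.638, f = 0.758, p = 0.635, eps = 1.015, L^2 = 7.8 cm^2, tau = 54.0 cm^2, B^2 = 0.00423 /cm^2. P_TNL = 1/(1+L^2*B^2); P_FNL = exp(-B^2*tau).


k_inf = eta*f*p*eps = 1.638*0.758*0.635*1.015 = 0.8002448
P_TNL = 1/(1 + L^2*B^2) = 1/(1 + 7.8*0.00423) = 0.9680598
P_FNL = exp(-B^2*tau) = exp(-0.00423*54.0) = 0.7957900
k_eff = k_inf * P_TNL * P_FNL = 0.8002448 * 0.9680598 * 0.7957900
k_eff = 0.61649

0.61649


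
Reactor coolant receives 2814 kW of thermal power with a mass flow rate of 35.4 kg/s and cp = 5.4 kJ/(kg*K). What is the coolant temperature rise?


dT = Q / (m_dot * cp)
dT = 2814 / (35.4 * 5.4)
dT = 14.721 C

14.721


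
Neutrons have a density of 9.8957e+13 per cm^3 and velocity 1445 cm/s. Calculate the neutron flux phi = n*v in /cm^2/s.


phi = n * v
phi = 9.8957e+13 * 1445
phi = 1.4299e+17 /cm^2/s

1.4299e+17


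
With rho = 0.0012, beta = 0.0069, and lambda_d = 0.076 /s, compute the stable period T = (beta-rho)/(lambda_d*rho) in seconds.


T = (beta - rho) / (lambda_d * rho)
T = (0.0069 - 0.0012) / (0.076 * 0.0012)
T = 62.500 s

62.500


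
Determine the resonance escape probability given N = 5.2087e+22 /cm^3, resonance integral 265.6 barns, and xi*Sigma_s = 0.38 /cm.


p = exp(-N * I * 1e-24 / (xi*Sigma_s))
p = exp(-5.2087e+22 * 265.6 * 1e-24 / 0.38)
p = 1.5454e-16

1.5454e-16


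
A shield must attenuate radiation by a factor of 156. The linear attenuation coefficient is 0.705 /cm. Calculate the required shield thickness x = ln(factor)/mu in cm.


x = ln(factor) / mu
x = ln(156) / 0.705
x = 7.1629 cm

7.1629


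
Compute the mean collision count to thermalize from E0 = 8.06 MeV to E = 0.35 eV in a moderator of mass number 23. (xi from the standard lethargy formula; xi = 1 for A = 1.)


xi = 1 + (A-1)^2/(2A)*ln((A-1)/(A+1)) = 0.08448899 (for A = 23)
n = ln(E0/E) / xi
n = ln(8.06e6 / 0.35) / 0.08448899
n = ln(2.302857e+07) / 0.08448899 = 200.64

200.64


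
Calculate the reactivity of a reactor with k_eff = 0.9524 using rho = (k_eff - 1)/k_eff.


rho = (k_eff - 1) / k_eff
rho = (0.9524 - 1) / 0.9524
rho = -0.049979

-0.049979


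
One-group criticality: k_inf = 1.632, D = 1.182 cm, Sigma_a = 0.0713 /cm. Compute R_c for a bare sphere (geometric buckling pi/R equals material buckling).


L^2 = D / Sigma_a = 1.182 / 0.0713 = 16.57784 cm^2
B_m^2 = (k_inf - 1) / L^2 = (1.632 - 1) / 16.57784 = 0.03812318 /cm^2
For a bare sphere: B_g = pi/R, so R_c = pi / sqrt(B_m^2)
R_c = pi / sqrt(0.03812318) = 16.090 cm

16.090


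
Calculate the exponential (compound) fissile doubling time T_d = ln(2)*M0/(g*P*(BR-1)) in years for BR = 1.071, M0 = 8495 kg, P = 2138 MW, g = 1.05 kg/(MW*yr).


Breeding gain G = BR - 1 = 1.071 - 1 = 0.071
Fissile production rate = g * P * G = 1.05 * 2138 * 0.071 = 159.3879 kg/yr
T_d = ln(2) * M0 / (g * P * G)
T_d = ln(2) * 8495 / 159.3879 = 36.943 yr

36.943


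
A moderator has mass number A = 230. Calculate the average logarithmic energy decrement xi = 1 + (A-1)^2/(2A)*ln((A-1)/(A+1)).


xi = 1 + (A-1)^2/(2A) * ln((A-1)/(A+1))
xi = 1 + (230-1)^2/(2*230) * ln((230-1)/(230 +1))
xi = 0.0086705

0.0086705


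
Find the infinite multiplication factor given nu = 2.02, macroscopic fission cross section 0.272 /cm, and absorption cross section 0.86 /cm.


k_inf = nu * Sigma_f / Sigma_a
k_inf = 2.02 * 0.272 / 0.86
k_inf = 0.63888

0.63888


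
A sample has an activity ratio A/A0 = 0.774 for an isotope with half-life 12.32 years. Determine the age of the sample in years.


lambda = ln(2) / t_half = ln(2) / 12.32 = 0.05626195 /yr
t = -ln(A/A0) / lambda
t = -ln(0.774) / 0.05626195
t = 4.5534 yr

4.5534


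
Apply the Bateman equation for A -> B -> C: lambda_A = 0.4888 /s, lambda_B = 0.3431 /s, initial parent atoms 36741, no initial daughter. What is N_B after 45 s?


N_B(t) = lambda_A * N_A0 / (lambda_B - lambda_A) * [exp(-lambda_A*t) - exp(-lambda_B*t)]
exp(-0.4888*45) = 2.800648e-10; exp(-0.3431*45) = 1.971108e-07
N_B = 0.4888 * 36741 / (0.3431 - 0.4888) * (2.800648e-10 - 1.971108e-07)
N_B = 0.024261

0.024261


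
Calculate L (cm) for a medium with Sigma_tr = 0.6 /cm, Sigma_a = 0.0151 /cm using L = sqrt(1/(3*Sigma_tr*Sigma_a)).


D = 1 / (3 * Sigma_tr) = 1 / (3 * 0.6) = 0.5555556 cm
L = sqrt(D / Sigma_a)
L = sqrt(0.5555556 / 0.0151)
L = 6.0656 cm

6.0656


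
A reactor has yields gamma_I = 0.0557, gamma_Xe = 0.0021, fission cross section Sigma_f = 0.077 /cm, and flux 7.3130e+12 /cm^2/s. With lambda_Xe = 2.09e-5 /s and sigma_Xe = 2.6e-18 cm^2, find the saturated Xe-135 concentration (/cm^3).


Xe_eq = (gamma_I + gamma_Xe) * Sigma_f * phi / (lambda_Xe + sigma_Xe * phi)
Numerator = (0.0557 + 0.0021) * 0.077 * 7.3130e+12 = 3.254724e+10
Denominator = 2.09e-5 + 2.6e-18 * 7.3130e+12 = 3.991380e-05
Xe_eq = 3.254724e+10 / 3.991380e-05 = 8.1544e+14 /cm^3

8.1544e+14


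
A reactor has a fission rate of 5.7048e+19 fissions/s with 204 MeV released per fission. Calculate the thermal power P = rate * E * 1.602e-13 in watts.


P = fission_rate * E_MeV * 1.602e-13
P = 5.7048e+19 * 204 * 1.602e-13
P = 1.8644e+09 W

1.8644e+09


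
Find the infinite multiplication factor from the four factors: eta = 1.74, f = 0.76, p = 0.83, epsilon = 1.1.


k_inf = eta * f * p * epsilon
k_inf = 1.74 * 0.76 * 0.83 * 1.1
k_inf = 1.2074

1.2074


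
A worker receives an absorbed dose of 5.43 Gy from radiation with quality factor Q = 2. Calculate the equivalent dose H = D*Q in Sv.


H = D * Q
H = 5.43 * 2
H = 10.860 Sv

10.860


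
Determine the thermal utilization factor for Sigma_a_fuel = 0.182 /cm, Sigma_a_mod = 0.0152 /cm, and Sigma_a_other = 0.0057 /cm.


f = Sigma_a_fuel / (Sigma_a_fuel + Sigma_a_mod + Sigma_a_other)
f = 0.182 / (0.182 + 0.0152 + 0.0057)
f = 0.89699

0.89699


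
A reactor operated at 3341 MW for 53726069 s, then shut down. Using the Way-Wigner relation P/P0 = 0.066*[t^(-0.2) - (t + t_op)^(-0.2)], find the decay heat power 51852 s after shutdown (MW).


P/P0 = 0.066 * [t^(-0.2) - (t + t_op)^(-0.2)]
P/P0 = 0.066 * [51852^(-0.2) - (51852 + 53726069)^(-0.2)]
P/P0 = 0.066 * [0.1140373 - 0.02843670] = 0.005649640
P = 3341 * 0.005649640 = 18.875 MW

18.875


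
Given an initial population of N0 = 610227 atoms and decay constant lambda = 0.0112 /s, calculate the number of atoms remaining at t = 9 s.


N = N0 * exp(-lambda * t)
N = 610227 * exp(-0.0112 * 9)
N = 551715

551715


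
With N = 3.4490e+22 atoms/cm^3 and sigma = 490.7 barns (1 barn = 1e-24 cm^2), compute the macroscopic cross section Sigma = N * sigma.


Sigma = N * sigma_barns * 1e-24
Sigma = 3.4490e+22 * 490.7 * 1e-24
Sigma = 16.924 /cm

16.924


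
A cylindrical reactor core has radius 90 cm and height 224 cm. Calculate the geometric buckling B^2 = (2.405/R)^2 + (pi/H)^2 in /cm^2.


B^2 = (2.405/R)^2 + (pi/H)^2
B^2 = (2.405/90)^2 + (pi/224)^2
B^2 = 9.1078e-04 /cm^2

9.1078e-04


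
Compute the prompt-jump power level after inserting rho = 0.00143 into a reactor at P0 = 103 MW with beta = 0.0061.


P1/P0 = beta / (beta - rho)
P1/P0 = 0.0061 / (0.0061 - 0.00143) = 1.306210
P1 = 103 * 1.306210 = 134.54 MW

134.54


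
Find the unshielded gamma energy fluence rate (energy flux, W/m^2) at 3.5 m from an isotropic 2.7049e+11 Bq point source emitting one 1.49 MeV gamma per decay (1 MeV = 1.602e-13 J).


psi = A * E * 1.602e-13 / (4*pi*r^2)
psi = 2.7049e+11 * 1.49 * 1.602e-13 / (4*pi*3.5^2)
psi = 4.1942e-04 W/m^2

4.1942e-04


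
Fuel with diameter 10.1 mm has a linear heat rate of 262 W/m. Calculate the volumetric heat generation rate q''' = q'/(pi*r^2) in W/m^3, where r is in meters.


r = D / 2 / 1000 = 10.1 / 2 / 1000 = 0.00505 m
q''' = q' / (pi * r^2)
q''' = 262 / (pi * 0.00505^2)
q''' = 3.2702e+06 W/m^3

3.2702e+06


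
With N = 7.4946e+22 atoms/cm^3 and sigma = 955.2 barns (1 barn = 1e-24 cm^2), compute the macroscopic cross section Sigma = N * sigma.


Sigma = N * sigma_barns * 1e-24
Sigma = 7.4946e+22 * 955.2 * 1e-24
Sigma = 71.588 /cm

71.588


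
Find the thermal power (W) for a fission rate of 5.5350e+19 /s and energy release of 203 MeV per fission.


P = fission_rate * E_MeV * 1.602e-13
P = 5.5350e+19 * 203 * 1.602e-13
P = 1.8000e+09 W

1.8000e+09


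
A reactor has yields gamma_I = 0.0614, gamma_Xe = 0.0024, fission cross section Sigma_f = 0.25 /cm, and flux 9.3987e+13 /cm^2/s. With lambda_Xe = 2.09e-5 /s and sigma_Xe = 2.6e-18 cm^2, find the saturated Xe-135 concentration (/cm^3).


Xe_eq = (gamma_I + gamma_Xe) * Sigma_f * phi / (lambda_Xe + sigma_Xe * phi)
Numerator = (0.0614 + 0.0024) * 0.25 * 9.3987e+13 = 1.499093e+12
Denominator = 2.09e-5 + 2.6e-18 * 9.3987e+13 = 2.652662e-04
Xe_eq = 1.499093e+12 / 2.652662e-04 = 5.6513e+15 /cm^3

5.6513e+15


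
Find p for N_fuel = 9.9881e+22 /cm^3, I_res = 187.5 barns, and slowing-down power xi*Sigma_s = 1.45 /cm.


p = exp(-N * I * 1e-24 / (xi*Sigma_s))
p = exp(-9.9881e+22 * 187.5 * 1e-24 / 1.45)
p = 2.4593e-06

2.4593e-06


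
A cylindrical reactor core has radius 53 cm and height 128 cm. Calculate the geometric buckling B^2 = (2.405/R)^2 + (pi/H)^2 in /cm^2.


B^2 = (2.405/R)^2 + (pi/H)^2
B^2 = (2.405/53)^2 + (pi/128)^2
B^2 = 0.0026615 /cm^2

0.0026615


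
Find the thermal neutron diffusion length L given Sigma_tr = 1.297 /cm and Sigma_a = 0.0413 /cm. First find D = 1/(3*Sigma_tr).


D = 1 / (3 * Sigma_tr) = 1 / (3 * 1.297) = 0.2570033 cm
L = sqrt(D / Sigma_a)
L = sqrt(0.2570033 / 0.0413)
L = 2.4946 cm

2.4946


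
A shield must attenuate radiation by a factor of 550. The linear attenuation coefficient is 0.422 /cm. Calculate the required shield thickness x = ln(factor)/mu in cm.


x = ln(factor) / mu
x = ln(550) / 0.422
x = 14.952 cm

14.952


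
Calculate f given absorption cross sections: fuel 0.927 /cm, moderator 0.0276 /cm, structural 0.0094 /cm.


f = Sigma_a_fuel / (Sigma_a_fuel + Sigma_a_mod + Sigma_a_other)
f = 0.927 / (0.927 + 0.0276 + 0.0094)
f = 0.96162

0.96162


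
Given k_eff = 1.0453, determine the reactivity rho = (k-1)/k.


rho = (k_eff - 1) / k_eff
rho = (1.0453 - 1) / 1.0453
rho = 0.043337

0.043337


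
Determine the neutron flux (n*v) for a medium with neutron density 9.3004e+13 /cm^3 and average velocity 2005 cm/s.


phi = n * v
phi = 9.3004e+13 * 2005
phi = 1.8647e+17 /cm^2/s

1.8647e+17


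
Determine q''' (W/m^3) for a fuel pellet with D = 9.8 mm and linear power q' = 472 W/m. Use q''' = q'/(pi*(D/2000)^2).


r = D / 2 / 1000 = 9.8 / 2 / 1000 = 0.0049 m
q''' = q' / (pi * r^2)
q''' = 472 / (pi * 0.0049^2)
q''' = 6.2575e+06 W/m^3

6.2575e+06


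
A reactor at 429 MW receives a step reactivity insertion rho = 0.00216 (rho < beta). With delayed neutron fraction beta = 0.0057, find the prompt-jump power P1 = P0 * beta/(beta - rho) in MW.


P1/P0 = beta / (beta - rho)
P1/P0 = 0.0057 / (0.0057 - 0.00216) = 1.610169
P1 = 429 * 1.610169 = 690.76 MW

690.76


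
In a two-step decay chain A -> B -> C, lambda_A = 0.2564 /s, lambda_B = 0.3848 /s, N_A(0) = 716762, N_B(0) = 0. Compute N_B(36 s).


N_B(t) = lambda_A * N_A0 / (lambda_B - lambda_A) * [exp(-lambda_A*t) - exp(-lambda_B*t)]
exp(-0.2564*36) = 9.801402e-05; exp(-0.3848*36) = 9.633972e-07
N_B = 0.2564 * 716762 / (0.3848 - 0.2564) * (9.801402e-05 - 9.633972e-07)
N_B = 138.91

138.91


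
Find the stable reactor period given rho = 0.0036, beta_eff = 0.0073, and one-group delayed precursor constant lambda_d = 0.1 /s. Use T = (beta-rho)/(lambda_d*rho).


T = (beta - rho) / (lambda_d * rho)
T = (0.0073 - 0.0036) / (0.1 * 0.0036)
T = 10.278 s

10.278


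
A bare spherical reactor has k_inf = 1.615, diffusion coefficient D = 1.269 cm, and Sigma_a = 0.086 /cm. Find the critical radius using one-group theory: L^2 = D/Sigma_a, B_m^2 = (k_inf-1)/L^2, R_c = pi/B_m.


L^2 = D / Sigma_a = 1.269 / 0.086 = 14.75581 cm^2
B_m^2 = (k_inf - 1) / L^2 = (1.615 - 1) / 14.75581 = 0.04167850 /cm^2
For a bare sphere: B_g = pi/R, so R_c = pi / sqrt(B_m^2)
R_c = pi / sqrt(0.04167850) = 15.388 cm

15.388


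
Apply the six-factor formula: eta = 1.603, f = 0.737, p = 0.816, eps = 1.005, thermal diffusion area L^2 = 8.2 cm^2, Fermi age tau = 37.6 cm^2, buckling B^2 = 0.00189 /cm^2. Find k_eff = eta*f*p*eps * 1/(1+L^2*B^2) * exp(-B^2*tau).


k_inf = eta*f*p*eps = 1.603*0.737*0.816*1.005 = 0.9688515
P_TNL = 1/(1 + L^2*B^2) = 1/(1 + 8.2*0.00189) = 0.9847385
P_FNL = exp(-B^2*tau) = exp(-0.00189*37.6) = 0.9314023
k_eff = k_inf * P_TNL * P_FNL = 0.9688515 * 0.9847385 * 0.9314023
k_eff = 0.88862

0.88862


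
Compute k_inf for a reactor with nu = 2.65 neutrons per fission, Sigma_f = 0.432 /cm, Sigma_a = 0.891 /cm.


k_inf = nu * Sigma_f / Sigma_a
k_inf = 2.65 * 0.432 / 0.891
k_inf = 1.2848

1.2848


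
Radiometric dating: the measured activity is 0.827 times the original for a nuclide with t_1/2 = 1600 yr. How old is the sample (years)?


lambda = ln(2) / t_half = ln(2) / 1600 = 4.332170e-04 /yr
t = -ln(A/A0) / lambda
t = -ln(0.827) / 4.332170e-04
t = 438.47 yr

438.47


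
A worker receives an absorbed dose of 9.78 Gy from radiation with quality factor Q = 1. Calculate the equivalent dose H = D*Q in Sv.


H = D * Q
H = 9.78 * 1
H = 9.7800 Sv

9.7800


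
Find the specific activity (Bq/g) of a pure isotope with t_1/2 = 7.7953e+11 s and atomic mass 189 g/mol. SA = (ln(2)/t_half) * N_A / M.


lambda = ln(2) / t_half = ln(2) / 7.7953e+11 = 8.891860e-13 /s
SA = lambda * N_A / M
SA = 8.891860e-13 * 6.022e23 / 189
SA = 2.8332e+09 Bq/g

2.8332e+09


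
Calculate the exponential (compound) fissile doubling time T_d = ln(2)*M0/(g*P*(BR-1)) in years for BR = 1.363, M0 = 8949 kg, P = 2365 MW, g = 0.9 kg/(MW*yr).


Breeding gain G = BR - 1 = 1.363 - 1 = 0.363
Fissile production rate = g * P * G = 0.9 * 2365 * 0.363 = 772.6455 kg/yr
T_d = ln(2) * M0 / (g * P * G)
T_d = ln(2) * 8949 / 772.6455 = 8.0282 yr

8.0282


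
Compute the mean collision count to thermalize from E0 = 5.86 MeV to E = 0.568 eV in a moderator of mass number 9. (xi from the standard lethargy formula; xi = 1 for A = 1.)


xi = 1 + (A-1)^2/(2A)*ln((A-1)/(A+1)) = 0.2066007 (for A = 9)
n = ln(E0/E) / xi
n = ln(5.86e6 / 0.568) / 0.2066007
n = ln(1.031690e+07) / 0.2066007 = 78.167

78.167


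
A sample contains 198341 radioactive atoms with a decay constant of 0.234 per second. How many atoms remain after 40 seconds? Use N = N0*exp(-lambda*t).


N = N0 * exp(-lambda * t)
N = 198341 * exp(-0.234 * 40)
N = 17.077

17.077


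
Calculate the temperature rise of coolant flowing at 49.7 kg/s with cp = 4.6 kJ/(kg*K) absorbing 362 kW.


dT = Q / (m_dot * cp)
dT = 362 / (49.7 * 4.6)
dT = 1.5834 C

1.5834


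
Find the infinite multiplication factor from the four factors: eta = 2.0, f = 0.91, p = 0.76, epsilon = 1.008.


k_inf = eta * f * p * epsilon
k_inf = 2.0 * 0.91 * 0.76 * 1.008
k_inf = 1.3943

1.3943


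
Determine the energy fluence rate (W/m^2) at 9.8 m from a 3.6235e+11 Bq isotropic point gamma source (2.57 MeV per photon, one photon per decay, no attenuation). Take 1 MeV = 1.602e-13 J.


psi = A * E * 1.602e-13 / (4*pi*r^2)
psi = 3.6235e+11 * 2.57 * 1.602e-13 / (4*pi*9.8^2)
psi = 1.2361e-04 W/m^2

1.2361e-04


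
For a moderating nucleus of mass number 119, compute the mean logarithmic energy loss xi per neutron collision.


xi = 1 + (A-1)^2/(2A) * ln((A-1)/(A+1))
xi = 1 + (119-1)^2/(2*119) * ln((119-1)/(119 +1))
xi = 0.016713

0.016713


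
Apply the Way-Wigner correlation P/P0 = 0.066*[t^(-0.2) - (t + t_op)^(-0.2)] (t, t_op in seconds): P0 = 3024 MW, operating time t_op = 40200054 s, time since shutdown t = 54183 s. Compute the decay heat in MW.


P/P0 = 0.066 * [t^(-0.2) - (t + t_op)^(-0.2)]
P/P0 = 0.066 * [54183^(-0.2) - (54183 + 40200054)^(-0.2)]
P/P0 = 0.066 * [0.1130388 - 0.03013267] = 0.005471805
P = 3024 * 0.005471805 = 16.547 MW

16.547


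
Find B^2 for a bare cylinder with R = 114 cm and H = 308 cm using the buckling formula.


B^2 = (2.405/R)^2 + (pi/H)^2
B^2 = (2.405/114)^2 + (pi/308)^2
B^2 = 5.4910e-04 /cm^2

5.4910e-04


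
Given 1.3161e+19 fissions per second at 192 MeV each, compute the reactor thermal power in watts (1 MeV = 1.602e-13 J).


P = fission_rate * E_MeV * 1.602e-13
P = 1.3161e+19 * 192 * 1.602e-13
P = 4.0481e+08 W

4.0481e+08


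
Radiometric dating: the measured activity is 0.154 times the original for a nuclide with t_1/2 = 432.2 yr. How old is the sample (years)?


lambda = ln(2) / t_half = ln(2) / 432.2 = 0.001603765 /yr
t = -ln(A/A0) / lambda
t = -ln(0.154) / 0.001603765
t = 1166.5 yr

1166.5


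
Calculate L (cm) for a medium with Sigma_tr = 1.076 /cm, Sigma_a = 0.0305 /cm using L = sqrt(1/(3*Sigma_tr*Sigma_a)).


D = 1 / (3 * Sigma_tr) = 1 / (3 * 1.076) = 0.3097893 cm
L = sqrt(D / Sigma_a)
L = sqrt(0.3097893 / 0.0305)
L = 3.1870 cm

3.1870


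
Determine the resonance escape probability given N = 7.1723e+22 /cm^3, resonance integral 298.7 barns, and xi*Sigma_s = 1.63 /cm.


p = exp(-N * I * 1e-24 / (xi*Sigma_s))
p = exp(-7.1723e+22 * 298.7 * 1e-24 / 1.63)
p = 1.9585e-06

1.9585e-06


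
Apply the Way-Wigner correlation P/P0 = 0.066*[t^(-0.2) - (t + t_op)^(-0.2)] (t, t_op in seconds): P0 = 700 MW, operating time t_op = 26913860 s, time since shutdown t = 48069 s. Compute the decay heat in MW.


P/P0 = 0.066 * [t^(-0.2) - (t + t_op)^(-0.2)]
P/P0 = 0.066 * [48069^(-0.2) - (48069 + 26913860)^(-0.2)]
P/P0 = 0.066 * [0.1157783 - 0.03264749] = 0.005486633
P = 700 * 0.005486633 = 3.8406 MW

3.8406


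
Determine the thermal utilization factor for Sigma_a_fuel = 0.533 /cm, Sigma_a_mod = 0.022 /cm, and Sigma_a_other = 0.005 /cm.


f = Sigma_a_fuel / (Sigma_a_fuel + Sigma_a_mod + Sigma_a_other)
f = 0.533 / (0.533 + 0.022 + 0.005)
f = 0.95179

0.95179


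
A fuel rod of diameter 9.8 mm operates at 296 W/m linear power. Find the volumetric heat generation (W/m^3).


r = D / 2 / 1000 = 9.8 / 2 / 1000 = 0.0049 m
q''' = q' / (pi * r^2)
q''' = 296 / (pi * 0.0049^2)
q''' = 3.9242e+06 W/m^3

3.9242e+06


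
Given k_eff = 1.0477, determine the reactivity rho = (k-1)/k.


rho = (k_eff - 1) / k_eff
rho = (1.0477 - 1) / 1.0477
rho = 0.045528

0.045528


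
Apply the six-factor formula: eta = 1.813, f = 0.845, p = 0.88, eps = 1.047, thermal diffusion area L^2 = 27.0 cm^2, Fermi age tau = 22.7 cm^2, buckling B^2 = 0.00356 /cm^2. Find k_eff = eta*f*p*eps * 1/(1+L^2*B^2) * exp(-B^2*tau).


k_inf = eta*f*p*eps = 1.813*0.845*0.88*1.047 = 1.411510
P_TNL = 1/(1 + L^2*B^2) = 1/(1 + 27.0*0.00356) = 0.9123089
P_FNL = exp(-B^2*tau) = exp(-0.00356*22.7) = 0.9223671
k_eff = k_inf * P_TNL * P_FNL = 1.411510 * 0.9123089 * 0.9223671
k_eff = 1.1878

1.1878


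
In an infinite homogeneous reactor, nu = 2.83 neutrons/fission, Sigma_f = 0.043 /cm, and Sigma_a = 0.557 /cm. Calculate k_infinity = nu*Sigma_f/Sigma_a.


k_inf = nu * Sigma_f / Sigma_a
k_inf = 2.83 * 0.043 / 0.557
k_inf = 0.21847

0.21847


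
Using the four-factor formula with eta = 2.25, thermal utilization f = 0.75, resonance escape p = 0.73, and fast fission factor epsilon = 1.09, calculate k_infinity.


k_inf = eta * f * p * epsilon
k_inf = 2.25 * 0.75 * 0.73 * 1.09
k_inf = 1.3427

1.3427


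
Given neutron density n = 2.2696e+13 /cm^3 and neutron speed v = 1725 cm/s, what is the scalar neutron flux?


phi = n * v
phi = 2.2696e+13 * 1725
phi = 3.9151e+16 /cm^2/s

3.9151e+16


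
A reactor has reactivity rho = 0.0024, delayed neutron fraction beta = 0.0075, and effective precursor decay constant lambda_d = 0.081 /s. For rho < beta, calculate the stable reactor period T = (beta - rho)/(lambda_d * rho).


T = (beta - rho) / (lambda_d * rho)
T = (0.0075 - 0.0024) / (0.081 * 0.0024)
T = 26.235 s

26.235


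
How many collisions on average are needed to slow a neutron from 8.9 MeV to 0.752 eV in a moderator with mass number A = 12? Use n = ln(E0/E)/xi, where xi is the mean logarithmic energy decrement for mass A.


xi = 1 + (A-1)^2/(2A)*ln((A-1)/(A+1)) = 0.1577690 (for A = 12)
n = ln(E0/E) / xi
n = ln(8.9e6 / 0.752) / 0.1577690
n = ln(1.183511e+07) / 0.1577690 = 103.23

103.23


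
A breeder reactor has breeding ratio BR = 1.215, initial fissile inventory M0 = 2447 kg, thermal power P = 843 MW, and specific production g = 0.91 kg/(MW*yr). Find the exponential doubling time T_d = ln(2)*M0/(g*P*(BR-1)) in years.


Breeding gain G = BR - 1 = 1.215 - 1 = 0.215
Fissile production rate = g * P * G = 0.91 * 843 * 0.215 = 164.93295 kg/yr
T_d = ln(2) * M0 / (g * P * G)
T_d = ln(2) * 2447 / 164.93295 = 10.284 yr

10.284


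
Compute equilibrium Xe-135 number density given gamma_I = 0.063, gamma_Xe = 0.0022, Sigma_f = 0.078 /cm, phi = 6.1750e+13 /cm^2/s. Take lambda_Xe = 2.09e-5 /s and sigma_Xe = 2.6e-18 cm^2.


Xe_eq = (gamma_I + gamma_Xe) * Sigma_f * phi / (lambda_Xe + sigma_Xe * phi)
Numerator = (0.063 + 0.0022) * 0.078 * 6.1750e+13 = 3.140358e+11
Denominator = 2.09e-5 + 2.6e-18 * 6.1750e+13 = 1.814500e-04
Xe_eq = 3.140358e+11 / 1.814500e-04 = 1.7307e+15 /cm^3

1.7307e+15


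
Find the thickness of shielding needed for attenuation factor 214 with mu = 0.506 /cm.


x = ln(factor) / mu
x = ln(214) / 0.506
x = 10.605 cm

10.605


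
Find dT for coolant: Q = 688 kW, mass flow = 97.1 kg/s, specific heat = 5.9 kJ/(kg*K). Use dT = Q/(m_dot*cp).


dT = Q / (m_dot * cp)
dT = 688 / (97.1 * 5.9)
dT = 1.2009 C

1.2009


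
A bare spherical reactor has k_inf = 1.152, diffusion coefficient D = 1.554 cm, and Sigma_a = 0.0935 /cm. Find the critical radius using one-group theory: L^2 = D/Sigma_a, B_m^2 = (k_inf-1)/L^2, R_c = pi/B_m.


L^2 = D / Sigma_a = 1.554 / 0.0935 = 16.62032 cm^2
B_m^2 = (k_inf - 1) / L^2 = (1.152 - 1) / 16.62032 = 0.009145432 /cm^2
For a bare sphere: B_g = pi/R, so R_c = pi / sqrt(B_m^2)
R_c = pi / sqrt(0.009145432) = 32.851 cm

32.851
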